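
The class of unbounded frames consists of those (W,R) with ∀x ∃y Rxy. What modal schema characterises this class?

□ψ → ◇ψ

The condition is seriality. The D schema □ψ → ◇ψ defines it.
Suppose □ψ→◇ψ is valid. At any x set V(ψ)=W. Then □ψ at x, so ◇ψ at x, so x has a successor.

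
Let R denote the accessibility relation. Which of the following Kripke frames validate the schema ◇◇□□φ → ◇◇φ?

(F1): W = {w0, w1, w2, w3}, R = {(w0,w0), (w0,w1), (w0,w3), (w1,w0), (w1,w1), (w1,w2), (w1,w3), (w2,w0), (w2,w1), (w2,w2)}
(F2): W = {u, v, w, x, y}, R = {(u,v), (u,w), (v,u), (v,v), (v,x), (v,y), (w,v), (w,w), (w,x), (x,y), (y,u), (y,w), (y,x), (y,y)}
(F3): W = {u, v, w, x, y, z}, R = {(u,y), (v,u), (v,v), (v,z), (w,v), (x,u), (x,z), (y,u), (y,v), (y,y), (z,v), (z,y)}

Frame correspondent (Sahlqvist): ∀x ∀y (xR²y → ∃w (yR²w ∧ xR²w)) — i.e. a generalized confluence (Geach) condition.
(F1): fails — w0R²w3 but no w with w3R²w and w0R²w.
(F2): holds.
(F3): holds.
Valid on: (F2), (F3).

(F2), (F3)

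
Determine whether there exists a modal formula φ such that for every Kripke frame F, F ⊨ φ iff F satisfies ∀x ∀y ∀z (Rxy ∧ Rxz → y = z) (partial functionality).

Definable; ◇q → □q defines it

This is a Sahlqvist condition; the CD axiom ◇q → □q defines it.
Suppose ◇q→□q is valid. Take Rxy, Rxz and set V(q)={y}. Then ◇q at x, so □q at x, so q at z, i.e. z=y.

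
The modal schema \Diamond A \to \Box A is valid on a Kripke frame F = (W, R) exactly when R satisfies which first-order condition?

partial functionality

Suppose ◇A→□A is valid. Take Rxy, Rxz and set V(A)={y}. Then ◇A at x, so □A at x, so A at z, i.e. z=y.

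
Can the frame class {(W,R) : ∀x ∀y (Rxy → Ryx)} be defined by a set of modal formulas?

Definable; r → □◇r defines it

Yes: it is symmetry, defined by the B schema r → □◇r.
Suppose r→□◇r is valid. Take Rxy and set V(r)={x}. Then r at x, so □◇r at x, so ◇r at y, so some z with Ryz has r; z=x, i.e. Ryx.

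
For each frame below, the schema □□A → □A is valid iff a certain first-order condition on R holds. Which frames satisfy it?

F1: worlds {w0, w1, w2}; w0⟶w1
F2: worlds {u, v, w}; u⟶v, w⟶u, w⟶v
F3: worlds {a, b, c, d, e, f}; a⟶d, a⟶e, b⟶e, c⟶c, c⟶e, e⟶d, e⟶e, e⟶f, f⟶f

F3

This is the axiom for density; its first-order frame correspondent is ∀x ∀y (Rxy → ∃z (Rxz ∧ Rzy)).
F1: fails — Rw0w1 but no z with Rw0z and Rzw1.
F2: fails — Ruv but no z with Ruz and Rzv.
F3: condition met.
Valid on: F3.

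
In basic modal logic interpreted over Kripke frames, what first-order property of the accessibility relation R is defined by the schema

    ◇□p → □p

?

the Euclidean property

Equivalently (dual form): ◇p → □◇p.
Suppose ◇p→□◇p is valid. Take Rxy, Rxz and set V(p)={y}. Then ◇p at x, so □◇p at x, so ◇p at z, so some w with Rzw has p; w=y, i.e. Rzy. By symmetry of the argument, Ryz.
Conversely, any frame satisfying ∀x ∀y ∀z (Rxy ∧ Rxz → Ryz) validates the schema.
Frame condition: ∀x ∀y ∀z (Rxy ∧ Rxz → Ryz).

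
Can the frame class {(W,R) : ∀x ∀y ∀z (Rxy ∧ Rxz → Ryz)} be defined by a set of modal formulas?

Definable; ◇p → □◇p defines it

The condition is the Euclidean property. A defining modal formula is ◇p → □◇p.
Suppose ◇p→□◇p is valid. Take Rxy, Rxz and set V(p)={y}. Then ◇p at x, so □◇p at x, so ◇p at z, so some w with Rzw has p; w=y, i.e. Rzy. By symmetry of the argument, Ryz.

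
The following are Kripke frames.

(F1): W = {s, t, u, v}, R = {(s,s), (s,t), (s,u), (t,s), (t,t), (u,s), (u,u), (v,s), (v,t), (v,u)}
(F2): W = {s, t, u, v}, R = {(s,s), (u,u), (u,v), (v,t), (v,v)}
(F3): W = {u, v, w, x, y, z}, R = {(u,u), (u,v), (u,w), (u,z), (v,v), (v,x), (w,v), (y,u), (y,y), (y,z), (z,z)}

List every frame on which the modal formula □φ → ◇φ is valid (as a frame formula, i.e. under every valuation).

This is the axiom for seriality; its first-order frame correspondent is ∀x ∃y Rxy.
(F1): ✓.
(F2): fails — world t has no successor.
(F3): fails — world x has no successor.
Valid on: (F1).

(F1)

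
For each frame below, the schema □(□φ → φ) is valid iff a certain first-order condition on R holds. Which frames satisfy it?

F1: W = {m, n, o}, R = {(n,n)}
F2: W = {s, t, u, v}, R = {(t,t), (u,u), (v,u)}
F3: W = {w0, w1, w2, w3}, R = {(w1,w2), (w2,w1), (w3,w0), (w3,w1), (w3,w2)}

F1, F2

This is the axiom for shift-reflexivity; its first-order frame correspondent is ∀x ∀y (Rxy → Ryy).
F1: condition met.
F2: condition met.
F3: fails — Rw1w2 but not Rw2w2.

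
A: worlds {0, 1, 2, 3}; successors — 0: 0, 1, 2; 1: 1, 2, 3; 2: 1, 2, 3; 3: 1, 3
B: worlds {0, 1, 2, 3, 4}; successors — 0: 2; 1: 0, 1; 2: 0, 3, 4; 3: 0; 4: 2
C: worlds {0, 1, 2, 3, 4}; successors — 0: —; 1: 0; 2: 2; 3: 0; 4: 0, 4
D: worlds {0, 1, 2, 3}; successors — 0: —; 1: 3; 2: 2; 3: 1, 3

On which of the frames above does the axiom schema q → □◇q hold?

The schema corresponds to symmetry: ∀x ∀y (Rxy → Ryx).
A: fails — R02 but not R20.
B: fails — R10 but not R01.
C: fails — R10 but not R01.
D: condition met.

D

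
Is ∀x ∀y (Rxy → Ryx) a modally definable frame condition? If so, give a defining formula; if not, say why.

Yes, by q → □◇q

This is a Sahlqvist condition; the B axiom q → □◇q defines it.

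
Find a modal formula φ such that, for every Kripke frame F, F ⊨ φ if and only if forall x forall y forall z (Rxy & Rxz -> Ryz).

◇p → □◇p

A defining formula is ◇p → □◇p (the 5 axiom).
Suppose ◇p→□◇p is valid. Take Rxy, Rxz and set V(p)={y}. Then ◇p at x, so □◇p at x, so ◇p at z, so some w with Rzw has p; w=y, i.e. Rzy. By symmetry of the argument, Ryz.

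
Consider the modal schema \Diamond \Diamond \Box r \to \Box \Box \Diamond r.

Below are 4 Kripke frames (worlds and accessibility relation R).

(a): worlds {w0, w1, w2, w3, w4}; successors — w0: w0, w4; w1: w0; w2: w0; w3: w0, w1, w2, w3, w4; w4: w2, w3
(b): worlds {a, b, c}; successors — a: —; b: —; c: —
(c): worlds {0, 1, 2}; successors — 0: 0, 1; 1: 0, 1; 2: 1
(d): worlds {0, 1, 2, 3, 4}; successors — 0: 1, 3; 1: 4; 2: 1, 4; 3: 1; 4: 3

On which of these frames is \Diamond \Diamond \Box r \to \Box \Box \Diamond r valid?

(b), (c)

The schema corresponds to a generalized confluence (Geach) condition: \forall x \forall y \forall z ((x R^2 y \wedge x R^2 z) \to \exists w (yRw \wedge zRw)).
(a): fails — w0R²w0, w0R²w4 but no w with w0Rw and w4Rw.
(b): ✓.
(c): ✓.
(d): fails — 0R²1, 0R²4 but no w with 1Rw and 4Rw.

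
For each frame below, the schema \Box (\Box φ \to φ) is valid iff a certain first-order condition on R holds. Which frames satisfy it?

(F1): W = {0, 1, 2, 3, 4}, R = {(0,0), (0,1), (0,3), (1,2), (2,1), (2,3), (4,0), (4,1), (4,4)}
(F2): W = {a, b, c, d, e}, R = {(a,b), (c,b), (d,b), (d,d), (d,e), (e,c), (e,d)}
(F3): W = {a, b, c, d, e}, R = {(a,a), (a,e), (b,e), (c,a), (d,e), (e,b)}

The schema corresponds to shift-reflexivity: \forall x \forall y (Rxy \to Ryy).
(F1): fails — R12 but not R22.
(F2): fails — Rab but not Rbb.
(F3): fails — Reb but not Rbb.

none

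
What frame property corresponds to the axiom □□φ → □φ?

Density

Suppose □□φ→□φ is valid. Take Rxy and set V(φ)={w : xR²w}. Then □□φ at x, so □φ at x, so φ at y, i.e. ∃z(Rxz∧Rzy).
Conversely, any frame satisfying ∀x ∀y (Rxy → ∃z (Rxz ∧ Rzy)) validates the schema.
So the correspondent is density.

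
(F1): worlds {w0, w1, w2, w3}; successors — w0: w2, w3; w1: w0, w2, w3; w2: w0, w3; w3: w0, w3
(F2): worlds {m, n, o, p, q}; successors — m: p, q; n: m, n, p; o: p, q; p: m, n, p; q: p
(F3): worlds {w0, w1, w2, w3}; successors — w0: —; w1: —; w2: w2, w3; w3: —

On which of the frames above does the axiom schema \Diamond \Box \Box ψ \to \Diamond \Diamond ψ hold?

(F1), (F2)

The schema corresponds to a generalized confluence (Geach) condition: \forall x \forall y (xRy \to \exists w (y R^2 w \wedge x R^2 w)).
(F1): condition met.
(F2): condition met.
(F3): fails — w2Rw3 but no w with w3R²w and w2R²w.
Valid on: (F1), (F2).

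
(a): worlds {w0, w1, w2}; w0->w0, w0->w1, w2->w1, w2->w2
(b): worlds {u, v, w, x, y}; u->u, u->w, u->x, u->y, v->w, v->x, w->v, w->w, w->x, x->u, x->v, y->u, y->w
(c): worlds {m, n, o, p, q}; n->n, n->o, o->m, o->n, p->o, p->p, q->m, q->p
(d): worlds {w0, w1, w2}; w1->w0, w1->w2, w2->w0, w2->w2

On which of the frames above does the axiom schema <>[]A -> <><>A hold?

The schema corresponds to a generalized confluence (Geach) condition: forall x forall y (xRy -> exists w (yRw & x R^2 w)).
(a): fails — w0Rw1 but no w with w1Rw and w0R²w.
(b): satisfies the condition.
(c): fails — oRm but no w with mRw and oR²w.
(d): fails — w1Rw0 but no w with w0Rw and w1R²w.

(b)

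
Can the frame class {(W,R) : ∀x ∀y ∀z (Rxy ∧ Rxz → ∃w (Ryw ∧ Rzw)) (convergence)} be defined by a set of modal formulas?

Definable; ◇□q → □◇q defines it

Yes: it is convergence, defined by the .2 schema ◇□q → □◇q.
Suppose ◇□q→□◇q is valid. Take Rxy, Rxz and set V(q)={w : Ryw}. Then □q at y so ◇□q at x, so □◇q at x, so ◇q at z, giving w with Rzw and Ryw.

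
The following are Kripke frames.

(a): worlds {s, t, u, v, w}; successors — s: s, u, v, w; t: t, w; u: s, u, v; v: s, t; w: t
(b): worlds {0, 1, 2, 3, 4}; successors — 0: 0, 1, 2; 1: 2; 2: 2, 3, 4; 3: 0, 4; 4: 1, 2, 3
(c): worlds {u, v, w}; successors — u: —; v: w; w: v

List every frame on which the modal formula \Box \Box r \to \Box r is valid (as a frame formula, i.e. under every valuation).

(a)

This is the axiom for density; its first-order frame correspondent is \forall x \forall y (Rxy \to \exists z (Rxz \wedge Rzy)).
(a): condition met.
(b): fails — R34 but no z with R3z and Rz4.
(c): fails — Rwv but no z with Rwz and Rzv.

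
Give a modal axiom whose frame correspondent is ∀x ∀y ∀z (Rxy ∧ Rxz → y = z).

This is partial functionality; the standard corresponding axiom is CD: ◇p → □p.
Suppose ◇p→□p is valid. Take Rxy, Rxz and set V(p)={y}. Then ◇p at x, so □p at x, so p at z, i.e. z=y.

◇p → □p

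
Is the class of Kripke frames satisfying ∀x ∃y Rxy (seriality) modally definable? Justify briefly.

This is a Sahlqvist condition; the D axiom □r → ◇r defines it.
Suppose □r→◇r is valid. At any x set V(r)=W. Then □r at x, so ◇r at x, so x has a successor.

Yes, by □r → ◇r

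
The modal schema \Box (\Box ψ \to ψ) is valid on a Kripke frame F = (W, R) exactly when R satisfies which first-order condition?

This is the T□ axiom.
Its frame correspondent is shift-reflexivity — \forall x \forall y (Rxy \to Ryy).

Shift-reflexivity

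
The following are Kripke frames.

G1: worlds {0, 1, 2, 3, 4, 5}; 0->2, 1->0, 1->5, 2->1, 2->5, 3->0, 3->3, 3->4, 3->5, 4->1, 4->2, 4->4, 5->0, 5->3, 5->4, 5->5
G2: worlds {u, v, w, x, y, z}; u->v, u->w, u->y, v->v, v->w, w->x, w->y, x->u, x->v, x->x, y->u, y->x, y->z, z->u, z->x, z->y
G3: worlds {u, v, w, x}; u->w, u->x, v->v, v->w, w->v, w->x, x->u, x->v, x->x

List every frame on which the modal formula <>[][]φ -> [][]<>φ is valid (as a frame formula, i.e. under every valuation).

G2, G3

The schema corresponds to a generalized confluence (Geach) condition: forall x forall y forall z ((xRy & x R^2 z) -> exists w (y R^2 w & zRw)).
G1: fails — 1R0, 1R²0 but no w with 0R²w and 0Rw.
G2: condition met.
G3: condition met.
Valid on: G2, G3.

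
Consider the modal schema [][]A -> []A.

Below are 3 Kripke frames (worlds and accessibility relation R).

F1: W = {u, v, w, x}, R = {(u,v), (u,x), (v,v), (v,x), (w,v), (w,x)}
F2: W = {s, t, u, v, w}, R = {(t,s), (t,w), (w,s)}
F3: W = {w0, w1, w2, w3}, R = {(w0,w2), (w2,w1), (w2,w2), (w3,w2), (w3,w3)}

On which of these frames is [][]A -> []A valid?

F1, F3

The schema corresponds to density: forall x forall y (Rxy -> exists z (Rxz & Rzy)).
F1: satisfies the condition.
F2: fails — Rws but no z with Rwz and Rzs.
F3: satisfies the condition.
Valid on: F1, F3.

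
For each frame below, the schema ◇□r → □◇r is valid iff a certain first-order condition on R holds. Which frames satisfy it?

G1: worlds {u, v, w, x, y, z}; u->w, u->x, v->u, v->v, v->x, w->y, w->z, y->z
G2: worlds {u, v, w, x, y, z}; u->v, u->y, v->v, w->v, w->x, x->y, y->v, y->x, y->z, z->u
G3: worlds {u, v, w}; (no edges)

Frame correspondent (Sahlqvist): ∀x ∀y ∀z (Rxy ∧ Rxz → ∃w (Ryw ∧ Rzw)) — i.e. convergence.
G1: fails — Ruw and Rux but w and x have no common successor.
G2: fails — Rwx and Rwv but x and v have no common successor.
G3: satisfies the condition.
Valid on: G3.

G3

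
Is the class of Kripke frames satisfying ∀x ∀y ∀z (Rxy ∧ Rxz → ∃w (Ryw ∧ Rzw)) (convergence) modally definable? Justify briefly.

Yes — defined by ◇□p → □◇p

This is a Sahlqvist condition; the .2 axiom ◇□p → □◇p defines it.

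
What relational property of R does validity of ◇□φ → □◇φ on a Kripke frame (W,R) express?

Suppose ◇□φ→□◇φ is valid. Take Rxy, Rxz and set V(φ)={w : Ryw}. Then □φ at y so ◇□φ at x, so □◇φ at x, so ◇φ at z, giving w with Rzw and Ryw.

Convergence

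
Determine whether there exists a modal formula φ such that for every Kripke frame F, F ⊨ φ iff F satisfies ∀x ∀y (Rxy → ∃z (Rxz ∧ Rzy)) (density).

This is a Sahlqvist condition; the C4 axiom □□p → □p defines it.
Suppose □□p→□p is valid. Take Rxy and set V(p)={w : xR²w}. Then □□p at x, so □p at x, so p at y, i.e. ∃z(Rxz∧Rzy).

Yes — defined by □□p → □p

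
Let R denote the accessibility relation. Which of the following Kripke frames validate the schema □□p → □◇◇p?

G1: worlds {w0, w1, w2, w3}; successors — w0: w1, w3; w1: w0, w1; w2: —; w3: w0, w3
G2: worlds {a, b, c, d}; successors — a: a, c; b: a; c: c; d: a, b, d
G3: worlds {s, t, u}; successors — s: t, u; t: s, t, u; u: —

Frame correspondent (Sahlqvist): ∀x ∀z (xRz → ∃w (xR²w ∧ zR²w)) — i.e. a generalized confluence (Geach) condition.
G1: satisfies the condition.
G2: satisfies the condition.
G3: fails — sRu but no w with sR²w and uR²w.
Valid on: G1, G2.

G1, G2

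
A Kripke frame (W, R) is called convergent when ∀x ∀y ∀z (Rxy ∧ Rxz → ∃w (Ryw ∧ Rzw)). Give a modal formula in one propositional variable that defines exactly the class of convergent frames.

◇□ψ → □◇ψ

The condition is convergence. The .2 schema ◇□ψ → □◇ψ defines it.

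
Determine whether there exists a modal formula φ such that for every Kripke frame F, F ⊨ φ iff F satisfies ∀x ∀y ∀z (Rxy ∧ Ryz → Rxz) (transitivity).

Yes, by □r → □□r

This is a Sahlqvist condition; the 4 axiom □r → □□r defines it.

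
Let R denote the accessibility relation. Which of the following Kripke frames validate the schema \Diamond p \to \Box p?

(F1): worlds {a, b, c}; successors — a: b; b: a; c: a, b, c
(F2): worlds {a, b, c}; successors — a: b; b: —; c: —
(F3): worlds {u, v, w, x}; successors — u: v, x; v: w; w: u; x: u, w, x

(F2)

This is the axiom for partial functionality; its first-order frame correspondent is \forall x \forall y \forall z (Rxy \wedge Rxz \to y = z).
(F1): fails — c sees both a and b.
(F2): satisfies the condition.
(F3): fails — u sees both v and x.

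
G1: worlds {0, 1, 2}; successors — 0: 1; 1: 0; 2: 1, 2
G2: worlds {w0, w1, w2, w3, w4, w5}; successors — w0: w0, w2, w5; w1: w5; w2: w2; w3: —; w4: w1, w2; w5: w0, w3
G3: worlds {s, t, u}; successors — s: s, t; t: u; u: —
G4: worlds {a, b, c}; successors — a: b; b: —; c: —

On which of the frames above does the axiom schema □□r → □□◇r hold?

G4

The schema corresponds to a generalized confluence (Geach) condition: ∀x ∀z (xR²z → ∃w (xR²w ∧ zRw)).
G1: fails — 0R²0 but no w with 0R²w and 0Rw.
G2: fails — w0R²w3 but no w with w0R²w and w3Rw.
G3: fails — sR²u but no w with sR²w and uRw.
G4: condition met.
Valid on: G4.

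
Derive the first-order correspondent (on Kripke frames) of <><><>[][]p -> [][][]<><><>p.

forall x forall y forall z ((x R^3 y & x R^3 z) -> exists w (y R^2 w & z R^3 w))

This is a Sahlqvist (Geach-type) schema ◇^3□^2p → □^3◇^3p.
Minimal-valuation argument: fix x; take any y with xR^3y and any z with xR^3z. Set V(p) to the set of worlds R-reachable from y in exactly 2 steps. Then □^2p holds at y, so the antecedent holds at x; validity forces ◇^3p at z, giving a w with zR^3w and yR^2w.
First-order correspondent: forall x forall y forall z ((x R^3 y & x R^3 z) -> exists w (y R^2 w & z R^3 w)).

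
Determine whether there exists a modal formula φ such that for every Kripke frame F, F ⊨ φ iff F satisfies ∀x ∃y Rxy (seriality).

Definable; □q → ◇q defines it

This is a Sahlqvist condition; the D axiom □q → ◇q defines it.
Suppose □q→◇q is valid. At any x set V(q)=W. Then □q at x, so ◇q at x, so x has a successor.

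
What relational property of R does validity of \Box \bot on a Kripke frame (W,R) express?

This schema is the Ver axiom.
It corresponds to emptiness of R: \forall x \forall y \neg Rxy.

emptiness of R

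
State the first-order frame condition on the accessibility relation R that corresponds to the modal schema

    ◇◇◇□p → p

∀x ∀y (xR³y → ∃w (yRw ∧ x = w))

This is a Sahlqvist (Geach-type) schema ◇^3□^1p → □^0◇^0p.
Minimal-valuation argument: fix x; take any y with xR^3y and any z with xR^0z. Set V(p) to the set of worlds R-reachable from y in exactly 1 step. Then □^1p holds at y, so the antecedent holds at x; validity forces ◇^0p at z, giving a w with zR^0w and yR^1w.
First-order correspondent: ∀x ∀y (xR³y → ∃w (yRw ∧ x = w)).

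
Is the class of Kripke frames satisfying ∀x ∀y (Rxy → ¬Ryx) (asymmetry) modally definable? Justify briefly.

Any modally definable frame class is closed under surjective bounded morphisms.
The 5-cycle (worlds s,t,u,v,w with s→t→u→v→w→s) is asymmetric. Mapping every world to a single reflexive point • is a surjective bounded morphism, and the reflexive point is not asymmetric (R•• but asymmetry requires ¬R••).
Hence asymmetry is not modally definable.

No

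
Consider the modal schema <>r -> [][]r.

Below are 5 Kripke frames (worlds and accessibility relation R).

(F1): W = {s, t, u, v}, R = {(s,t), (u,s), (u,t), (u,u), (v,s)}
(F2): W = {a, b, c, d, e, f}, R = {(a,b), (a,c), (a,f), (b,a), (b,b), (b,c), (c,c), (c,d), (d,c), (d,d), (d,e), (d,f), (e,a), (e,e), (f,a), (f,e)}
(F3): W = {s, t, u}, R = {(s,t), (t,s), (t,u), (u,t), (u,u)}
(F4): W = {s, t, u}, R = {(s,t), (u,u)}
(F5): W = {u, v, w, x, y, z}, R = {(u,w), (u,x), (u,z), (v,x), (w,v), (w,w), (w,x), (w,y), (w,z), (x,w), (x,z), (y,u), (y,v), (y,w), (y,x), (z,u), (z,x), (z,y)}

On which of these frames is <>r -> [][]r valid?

(F4)

The schema corresponds to a generalized confluence (Geach) condition: forall x forall y forall z ((xRy & x R^2 z) -> exists w (y = w & z = w)).
(F1): fails — uRs, uR²t but s ≠ t.
(F2): fails — aRb, aR²a but b ≠ a.
(F3): fails — sRt, sR²s but t ≠ s.
(F4): satisfies the condition.
(F5): fails — uRw, uR²u but w ≠ u.
Valid on: (F4).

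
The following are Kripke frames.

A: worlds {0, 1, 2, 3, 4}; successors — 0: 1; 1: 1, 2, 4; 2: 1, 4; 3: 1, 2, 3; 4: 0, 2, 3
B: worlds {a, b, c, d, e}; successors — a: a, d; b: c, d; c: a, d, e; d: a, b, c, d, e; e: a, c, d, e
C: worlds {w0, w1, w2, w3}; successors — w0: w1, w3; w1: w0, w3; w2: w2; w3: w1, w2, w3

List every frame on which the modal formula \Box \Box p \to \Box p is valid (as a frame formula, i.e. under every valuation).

Frame correspondent (Sahlqvist): \forall x \forall y (Rxy \to \exists z (Rxz \wedge Rzy)) — i.e. density.
A: fails — R40 but no z with R4z and Rz0.
B: ✓.
C: fails — Rw1w0 but no z with Rw1z and Rzw0.
Valid on: B.

B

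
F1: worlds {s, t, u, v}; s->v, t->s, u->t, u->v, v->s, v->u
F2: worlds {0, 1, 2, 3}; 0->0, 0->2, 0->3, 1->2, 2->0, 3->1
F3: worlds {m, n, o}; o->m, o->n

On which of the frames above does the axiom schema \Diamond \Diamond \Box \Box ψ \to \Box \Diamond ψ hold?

F1, F3

Frame correspondent (Sahlqvist): \forall x \forall y \forall z ((x R^2 y \wedge xRz) \to \exists w (y R^2 w \wedge zRw)) — i.e. a generalized confluence (Geach) condition.
F1: condition met.
F2: fails — 0R²1, 0R3 but no w with 1R²w and 3Rw.
F3: condition met.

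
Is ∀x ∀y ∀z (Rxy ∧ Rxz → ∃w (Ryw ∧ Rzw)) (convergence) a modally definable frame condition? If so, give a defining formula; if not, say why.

This is a Sahlqvist condition; the .2 axiom ◇□q → □◇q defines it.
Suppose ◇□q→□◇q is valid. Take Rxy, Rxz and set V(q)={w : Ryw}. Then □q at y so ◇□q at x, so □◇q at x, so ◇q at z, giving w with Rzw and Ryw.

Definable; ◇□q → □◇q defines it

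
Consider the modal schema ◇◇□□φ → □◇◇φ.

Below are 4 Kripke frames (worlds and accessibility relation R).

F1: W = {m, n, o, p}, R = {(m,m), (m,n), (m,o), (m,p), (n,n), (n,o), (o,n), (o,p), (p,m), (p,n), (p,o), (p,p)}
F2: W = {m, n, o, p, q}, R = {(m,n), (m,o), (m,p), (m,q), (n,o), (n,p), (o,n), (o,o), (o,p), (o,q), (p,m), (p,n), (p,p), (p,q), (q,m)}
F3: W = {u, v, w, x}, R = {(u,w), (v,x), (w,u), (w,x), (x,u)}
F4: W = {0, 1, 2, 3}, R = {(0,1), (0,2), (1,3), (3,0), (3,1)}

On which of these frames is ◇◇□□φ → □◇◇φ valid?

The schema corresponds to a generalized confluence (Geach) condition: ∀x ∀y ∀z ((xR²y ∧ xRz) → ∃w (yR²w ∧ zR²w)).
F1: ✓.
F2: ✓.
F3: fails — vR²u, vRx but no t with uR²t and xR²t.
F4: fails — 0R²3, 0R2 but no w with 3R²w and 2R²w.

F1, F2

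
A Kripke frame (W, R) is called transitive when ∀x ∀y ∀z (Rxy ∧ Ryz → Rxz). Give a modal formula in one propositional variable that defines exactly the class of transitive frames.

A defining formula is □r → □□r (the 4 axiom).

□r → □□r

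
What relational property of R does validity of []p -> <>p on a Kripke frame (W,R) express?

Suppose □p→◇p is valid. At any x set V(p)=W. Then □p at x, so ◇p at x, so x has a successor.

seriality: forall x exists y Rxy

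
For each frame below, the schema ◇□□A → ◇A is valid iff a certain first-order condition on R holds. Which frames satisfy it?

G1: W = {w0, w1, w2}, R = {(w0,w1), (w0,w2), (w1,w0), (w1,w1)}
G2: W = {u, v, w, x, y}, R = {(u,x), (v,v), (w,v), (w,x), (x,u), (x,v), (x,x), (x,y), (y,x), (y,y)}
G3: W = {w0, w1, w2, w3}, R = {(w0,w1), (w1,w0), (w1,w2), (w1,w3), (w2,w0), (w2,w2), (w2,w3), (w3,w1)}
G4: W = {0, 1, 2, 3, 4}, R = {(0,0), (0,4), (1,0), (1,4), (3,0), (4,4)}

The schema corresponds to a generalized confluence (Geach) condition: ∀x ∀y (xRy → ∃w (yR²w ∧ xRw)).
G1: fails — w0Rw2 but no w with w2R²w and w0Rw.
G2: condition met.
G3: condition met.
G4: condition met.

G2, G3, G4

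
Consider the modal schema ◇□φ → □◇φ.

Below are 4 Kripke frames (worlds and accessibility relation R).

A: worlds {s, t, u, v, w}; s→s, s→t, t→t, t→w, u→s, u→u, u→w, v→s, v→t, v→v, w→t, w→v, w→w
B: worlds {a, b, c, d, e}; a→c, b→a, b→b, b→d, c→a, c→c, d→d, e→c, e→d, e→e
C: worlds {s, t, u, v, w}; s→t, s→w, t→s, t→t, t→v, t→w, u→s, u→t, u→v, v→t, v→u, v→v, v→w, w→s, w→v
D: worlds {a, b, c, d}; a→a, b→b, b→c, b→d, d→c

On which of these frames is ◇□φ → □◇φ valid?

This is the axiom for convergence; its first-order frame correspondent is ∀x ∀y ∀z (Rxy ∧ Rxz → ∃w (Ryw ∧ Rzw)).
A: condition met.
B: fails — Rbb and Rba but b and a have no common successor.
C: fails — Rts and Rtw but s and w have no common successor.
D: fails — Rbc and Rbc but c and c have no common successor.
Valid on: A.

A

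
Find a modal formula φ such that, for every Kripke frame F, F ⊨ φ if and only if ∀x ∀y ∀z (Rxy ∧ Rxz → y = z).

◇s → □s

The condition is partial functionality. The CD schema ◇s → □s defines it.
Suppose ◇s→□s is valid. Take Rxy, Rxz and set V(s)={y}. Then ◇s at x, so □s at x, so s at z, i.e. z=y.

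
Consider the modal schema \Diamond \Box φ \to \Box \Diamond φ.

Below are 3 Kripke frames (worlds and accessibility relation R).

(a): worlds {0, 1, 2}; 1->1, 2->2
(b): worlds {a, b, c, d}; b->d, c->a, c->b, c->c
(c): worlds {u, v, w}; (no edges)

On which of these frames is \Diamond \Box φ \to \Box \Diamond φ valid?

(a), (c)

Frame correspondent (Sahlqvist): \forall x \forall y \forall z (Rxy \wedge Rxz \to \exists w (Ryw \wedge Rzw)) — i.e. convergence.
(a): holds.
(b): fails — Rbd and Rbd but d and d have no common successor.
(c): holds.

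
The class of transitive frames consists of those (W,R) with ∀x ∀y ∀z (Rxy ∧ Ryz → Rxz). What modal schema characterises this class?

A defining formula is □r → □□r (the 4 axiom).
Suppose □r→□□r is valid. Take Rxy, Ryz and set V(r)={w : Rxw}. Then □r at x, so □□r at x, so □r at y, so r at z, i.e. Rxz.

□r → □□r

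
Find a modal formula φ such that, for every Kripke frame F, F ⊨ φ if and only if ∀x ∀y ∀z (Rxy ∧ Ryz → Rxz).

□r → □□r

This is transitivity; the standard corresponding axiom is 4: □r → □□r.
Suppose □r→□□r is valid. Take Rxy, Ryz and set V(r)={w : Rxw}. Then □r at x, so □□r at x, so □r at y, so r at z, i.e. Rxz.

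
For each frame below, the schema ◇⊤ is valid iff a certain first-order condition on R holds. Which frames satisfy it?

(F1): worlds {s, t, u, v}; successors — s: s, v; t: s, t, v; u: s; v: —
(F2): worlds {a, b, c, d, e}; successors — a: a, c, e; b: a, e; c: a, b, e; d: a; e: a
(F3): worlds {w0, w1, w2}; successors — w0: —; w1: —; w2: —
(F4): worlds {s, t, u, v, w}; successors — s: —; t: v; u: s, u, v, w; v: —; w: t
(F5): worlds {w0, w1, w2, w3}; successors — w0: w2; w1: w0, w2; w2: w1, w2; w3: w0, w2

(F2), (F5)

The schema corresponds to seriality: ∀x ∃y Rxy.
(F1): fails — world v has no successor.
(F2): satisfies the condition.
(F3): fails — world w0 has no successor.
(F4): fails — world s has no successor.
(F5): satisfies the condition.
Valid on: (F2), (F5).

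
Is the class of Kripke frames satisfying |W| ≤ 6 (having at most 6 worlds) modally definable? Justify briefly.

Modal frame validity is preserved under disjoint unions.
Any modal formula valid on each of 7 disjoint one-world frames is valid on their disjoint union (validity is preserved under disjoint unions). Each one-world frame has |W|=1≤6, but the union has |W|=7.
Hence having at most 6 worlds is not modally definable.

No — not modally definable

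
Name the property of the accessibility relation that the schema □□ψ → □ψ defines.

Suppose □□ψ→□ψ is valid. Take Rxy and set V(ψ)={w : xR²w}. Then □□ψ at x, so □ψ at x, so ψ at y, i.e. ∃z(Rxz∧Rzy).
Conversely, any frame satisfying ∀x ∀y (Rxy → ∃z (Rxz ∧ Rzy)) validates the schema.
Frame condition: ∀x ∀y (Rxy → ∃z (Rxz ∧ Rzy)).

density: ∀x ∀y (Rxy → ∃z (Rxz ∧ Rzy))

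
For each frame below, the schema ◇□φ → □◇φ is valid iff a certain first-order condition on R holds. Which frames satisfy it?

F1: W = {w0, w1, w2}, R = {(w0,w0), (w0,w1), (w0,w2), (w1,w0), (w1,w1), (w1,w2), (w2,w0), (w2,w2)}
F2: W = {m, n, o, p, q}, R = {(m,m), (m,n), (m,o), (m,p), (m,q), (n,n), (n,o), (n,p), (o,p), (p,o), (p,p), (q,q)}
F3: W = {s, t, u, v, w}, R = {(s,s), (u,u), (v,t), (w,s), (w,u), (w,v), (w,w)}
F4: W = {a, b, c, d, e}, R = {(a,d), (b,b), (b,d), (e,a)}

This is the axiom for convergence; its first-order frame correspondent is ∀x ∀y ∀z (Rxy ∧ Rxz → ∃w (Ryw ∧ Rzw)).
F1: condition met.
F2: fails — Rmo and Rmq but o and q have no common successor.
F3: fails — Rvt and Rvt but t and t have no common successor.
F4: fails — Rad and Rad but d and d have no common successor.
Valid on: F1.

F1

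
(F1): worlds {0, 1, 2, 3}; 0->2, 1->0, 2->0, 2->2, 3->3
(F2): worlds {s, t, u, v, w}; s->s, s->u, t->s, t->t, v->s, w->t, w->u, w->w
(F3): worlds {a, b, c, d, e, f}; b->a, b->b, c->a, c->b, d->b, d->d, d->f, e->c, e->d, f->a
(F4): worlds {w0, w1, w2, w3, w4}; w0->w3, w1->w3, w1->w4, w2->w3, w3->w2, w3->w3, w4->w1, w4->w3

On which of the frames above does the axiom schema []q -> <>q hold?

The schema corresponds to seriality: forall x exists y Rxy.
(F1): holds.
(F2): fails — world u has no successor.
(F3): fails — world a has no successor.
(F4): holds.
Valid on: (F1), (F4).

(F1), (F4)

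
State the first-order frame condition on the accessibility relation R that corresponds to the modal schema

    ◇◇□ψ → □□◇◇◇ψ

This is a Sahlqvist (Geach-type) schema ◇^2□^1ψ → □^2◇^3ψ.
Minimal-valuation argument: fix x; take any y with xR^2y and any z with xR^2z. Set V(ψ) to the set of worlds R-reachable from y in exactly 1 step. Then □^1ψ holds at y, so the antecedent holds at x; validity forces ◇^3ψ at z, giving a w with zR^3w and yR^1w.
First-order correspondent: ∀x ∀y ∀z ((xR²y ∧ xR²z) → ∃w (yRw ∧ zR³w)).

∀x ∀y ∀z ((xR²y ∧ xR²z) → ∃w (yRw ∧ zR³w))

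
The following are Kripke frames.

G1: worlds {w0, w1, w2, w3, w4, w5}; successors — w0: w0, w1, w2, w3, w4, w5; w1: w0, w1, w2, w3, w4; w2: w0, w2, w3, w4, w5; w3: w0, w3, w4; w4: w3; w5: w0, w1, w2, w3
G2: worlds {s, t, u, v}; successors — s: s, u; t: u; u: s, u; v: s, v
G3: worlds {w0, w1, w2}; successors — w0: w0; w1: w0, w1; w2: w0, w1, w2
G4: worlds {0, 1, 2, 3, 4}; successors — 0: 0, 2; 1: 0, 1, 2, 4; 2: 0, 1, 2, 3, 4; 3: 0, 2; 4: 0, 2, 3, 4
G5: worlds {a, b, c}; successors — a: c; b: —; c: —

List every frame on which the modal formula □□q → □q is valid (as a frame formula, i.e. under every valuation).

This is the axiom for density; its first-order frame correspondent is ∀x ∀y (Rxy → ∃z (Rxz ∧ Rzy)).
G1: ✓.
G2: ✓.
G3: ✓.
G4: ✓.
G5: fails — Rac but no z with Raz and Rzc.

G1, G2, G3, G4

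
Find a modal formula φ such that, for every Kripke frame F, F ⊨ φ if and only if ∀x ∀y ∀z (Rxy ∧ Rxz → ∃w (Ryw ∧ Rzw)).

The condition is convergence. The .2 schema ◇□q → □◇q defines it.
Suppose ◇□q→□◇q is valid. Take Rxy, Rxz and set V(q)={w : Ryw}. Then □q at y so ◇□q at x, so □◇q at x, so ◇q at z, giving w with Rzw and Ryw.

◇□q → □◇q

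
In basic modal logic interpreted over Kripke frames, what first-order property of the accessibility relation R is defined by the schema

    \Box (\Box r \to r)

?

shift-reflexivity

Suppose □(□r→r) is valid. Take Rxy and set V(r)={w : Ryw}. Then at y, □r holds; since □(□r→r) at x, □r→r at y, so r at y, i.e. Ryy.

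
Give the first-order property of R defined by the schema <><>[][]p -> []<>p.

forall x forall y forall z ((x R^2 y & xRz) -> exists w (y R^2 w & zRw))

This is a Sahlqvist (Geach-type) schema ◇^2□^2p → □^1◇^1p.
Minimal-valuation argument: fix x; take any y with xR^2y and any z with xR^1z. Set V(p) to the set of worlds R-reachable from y in exactly 2 steps. Then □^2p holds at y, so the antecedent holds at x; validity forces ◇^1p at z, giving a w with zR^1w and yR^2w.
First-order correspondent: forall x forall y forall z ((x R^2 y & xRz) -> exists w (y R^2 w & zRw)).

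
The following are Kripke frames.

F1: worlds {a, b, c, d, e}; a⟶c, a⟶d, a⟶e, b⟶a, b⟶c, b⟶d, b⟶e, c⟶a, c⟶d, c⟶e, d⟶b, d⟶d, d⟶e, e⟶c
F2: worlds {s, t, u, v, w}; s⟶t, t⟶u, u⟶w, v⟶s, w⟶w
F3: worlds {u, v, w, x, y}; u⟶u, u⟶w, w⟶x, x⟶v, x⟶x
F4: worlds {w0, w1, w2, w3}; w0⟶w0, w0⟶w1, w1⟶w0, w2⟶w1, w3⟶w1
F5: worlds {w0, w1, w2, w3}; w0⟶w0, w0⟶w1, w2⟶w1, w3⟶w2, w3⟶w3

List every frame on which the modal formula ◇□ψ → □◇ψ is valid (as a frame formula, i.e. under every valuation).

F2, F4

The schema corresponds to convergence: ∀x ∀y ∀z (Rxy ∧ Rxz → ∃w (Ryw ∧ Rzw)).
F1: fails — Rae and Rac but e and c have no common successor.
F2: ✓.
F3: fails — Ruw and Ruu but w and u have no common successor.
F4: ✓.
F5: fails — Rw0w1 and Rw0w1 but w1 and w1 have no common successor.
Valid on: F2, F4.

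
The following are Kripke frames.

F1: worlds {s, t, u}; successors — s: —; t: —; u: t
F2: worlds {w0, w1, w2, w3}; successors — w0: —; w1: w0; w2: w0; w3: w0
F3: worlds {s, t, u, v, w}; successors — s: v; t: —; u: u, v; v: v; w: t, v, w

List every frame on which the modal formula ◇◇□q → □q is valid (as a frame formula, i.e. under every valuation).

Frame correspondent (Sahlqvist): ∀x ∀y ∀z ((xR²y ∧ xRz) → ∃w (yRw ∧ z = w)) — i.e. a generalized confluence (Geach) condition.
F1: condition met.
F2: condition met.
F3: fails — uR²v, uRu but no w* with vRw* and u=w*.
Valid on: F1, F2.

F1, F2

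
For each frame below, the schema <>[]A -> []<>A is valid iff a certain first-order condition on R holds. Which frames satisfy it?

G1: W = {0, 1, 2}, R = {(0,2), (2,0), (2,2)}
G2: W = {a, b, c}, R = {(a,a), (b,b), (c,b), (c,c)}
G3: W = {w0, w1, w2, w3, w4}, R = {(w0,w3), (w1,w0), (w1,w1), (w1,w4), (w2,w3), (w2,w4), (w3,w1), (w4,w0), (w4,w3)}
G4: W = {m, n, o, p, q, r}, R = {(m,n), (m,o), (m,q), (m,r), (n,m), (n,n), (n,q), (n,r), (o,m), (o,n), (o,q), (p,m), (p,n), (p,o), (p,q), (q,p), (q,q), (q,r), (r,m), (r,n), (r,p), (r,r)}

This is the axiom for convergence; its first-order frame correspondent is forall x forall y forall z (Rxy & Rxz -> exists w (Ryw & Rzw)).
G1: condition met.
G2: condition met.
G3: fails — Rw1w1 and Rw1w0 but w1 and w0 have no common successor.
G4: condition met.
Valid on: G1, G2, G4.

G1, G2, G4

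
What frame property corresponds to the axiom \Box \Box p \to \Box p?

density

Suppose □□p→□p is valid. Take Rxy and set V(p)={w : xR²w}. Then □□p at x, so □p at x, so p at y, i.e. ∃z(Rxz∧Rzy).
Conversely, any frame satisfying \forall x \forall y (Rxy \to \exists z (Rxz \wedge Rzy)) validates the schema.
So the correspondent is density.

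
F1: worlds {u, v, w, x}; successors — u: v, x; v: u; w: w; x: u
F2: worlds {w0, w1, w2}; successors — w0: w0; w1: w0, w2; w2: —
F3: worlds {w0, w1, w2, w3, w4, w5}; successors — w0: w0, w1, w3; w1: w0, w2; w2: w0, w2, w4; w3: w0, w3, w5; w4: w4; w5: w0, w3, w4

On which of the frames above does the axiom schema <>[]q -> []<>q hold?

This is the axiom for convergence; its first-order frame correspondent is forall x forall y forall z (Rxy & Rxz -> exists w (Ryw & Rzw)).
F1: ✓.
F2: fails — Rw1w2 and Rw1w2 but w2 and w2 have no common successor.
F3: fails — Rw2w4 and Rw2w0 but w4 and w0 have no common successor.
Valid on: F1.

F1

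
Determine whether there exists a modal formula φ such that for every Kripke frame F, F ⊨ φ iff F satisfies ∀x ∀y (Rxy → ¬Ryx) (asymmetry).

Modal frame validity is preserved under surjective bounded morphisms.
The 5-cycle (worlds w0,w1,w2,w3,w4 with w0→w1→w2→w3→w4→w0) is asymmetric. Mapping every world to a single reflexive point • is a surjective bounded morphism, and the reflexive point is not asymmetric (R•• but asymmetry requires ¬R••).
Hence asymmetry is not modally definable.

No — not modally definable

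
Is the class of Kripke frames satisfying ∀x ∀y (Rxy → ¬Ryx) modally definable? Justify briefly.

Not modally definable

Modal frame validity is preserved under surjective bounded morphisms.
The 4-cycle (worlds w0,w1,w2,w3 with w0→w1→w2→w3→w0) is asymmetric. Mapping every world to a single reflexive point • is a surjective bounded morphism, and the reflexive point is not asymmetric (R•• but asymmetry requires ¬R••).
So no modal formula (or set of formulas) defines exactly the asymmetric frames.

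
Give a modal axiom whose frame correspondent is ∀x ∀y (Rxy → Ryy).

□(□s → s)

The condition is shift-reflexivity. The T□ schema □(□s → s) defines it.
Suppose □(□s→s) is valid. Take Rxy and set V(s)={w : Ryw}. Then at y, □s holds; since □(□s→s) at x, □s→s at y, so s at y, i.e. Ryy.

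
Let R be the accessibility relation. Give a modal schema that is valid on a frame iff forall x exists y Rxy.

A defining formula is □s → ◇s (the D axiom).
Suppose □s→◇s is valid. At any x set V(s)=W. Then □s at x, so ◇s at x, so x has a successor.

□s → ◇s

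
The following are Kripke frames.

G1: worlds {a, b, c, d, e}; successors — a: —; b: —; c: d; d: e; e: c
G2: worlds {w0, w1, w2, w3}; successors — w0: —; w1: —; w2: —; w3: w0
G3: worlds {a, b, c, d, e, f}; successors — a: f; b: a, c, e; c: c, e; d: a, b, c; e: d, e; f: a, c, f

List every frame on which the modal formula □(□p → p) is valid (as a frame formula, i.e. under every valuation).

The schema corresponds to shift-reflexivity: ∀x ∀y (Rxy → Ryy).
G1: fails — Rde but not Ree.
G2: fails — Rw3w0 but not Rw0w0.
G3: fails — Rda but not Raa.
Valid on no frame.

none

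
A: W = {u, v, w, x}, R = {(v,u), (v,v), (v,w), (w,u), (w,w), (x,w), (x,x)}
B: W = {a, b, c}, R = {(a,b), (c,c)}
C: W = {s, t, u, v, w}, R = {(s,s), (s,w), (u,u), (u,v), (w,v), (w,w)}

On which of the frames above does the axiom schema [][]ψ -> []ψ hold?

This is the axiom for density; its first-order frame correspondent is forall x forall y (Rxy -> exists z (Rxz & Rzy)).
A: ✓.
B: fails — Rab but no z with Raz and Rzb.
C: ✓.
Valid on: A, C.

A, C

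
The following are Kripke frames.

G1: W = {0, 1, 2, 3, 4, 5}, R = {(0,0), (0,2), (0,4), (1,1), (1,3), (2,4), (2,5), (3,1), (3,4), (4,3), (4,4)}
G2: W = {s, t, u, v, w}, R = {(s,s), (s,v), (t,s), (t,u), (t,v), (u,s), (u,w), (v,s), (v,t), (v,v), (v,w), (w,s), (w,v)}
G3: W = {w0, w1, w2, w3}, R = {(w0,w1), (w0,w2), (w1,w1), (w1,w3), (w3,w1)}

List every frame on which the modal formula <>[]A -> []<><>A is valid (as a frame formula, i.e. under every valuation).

G2

This is the axiom for a generalized confluence (Geach) condition; its first-order frame correspondent is forall x forall y forall z ((xRy & xRz) -> exists w (yRw & z R^2 w)).
G1: fails — 2R4, 2R5 but no w with 4Rw and 5R²w.
G2: condition met.
G3: fails — w0Rw1, w0Rw2 but no w with w1Rw and w2R²w.
Valid on: G2.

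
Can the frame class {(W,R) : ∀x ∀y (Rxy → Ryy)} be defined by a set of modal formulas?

Yes — defined by □(□p → p)

This is a Sahlqvist condition; the T□ axiom □(□p → p) defines it.
Suppose □(□p→p) is valid. Take Rxy and set V(p)={w : Ryw}. Then at y, □p holds; since □(□p→p) at x, □p→p at y, so p at y, i.e. Ryy.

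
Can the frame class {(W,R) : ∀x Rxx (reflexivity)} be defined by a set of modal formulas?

This is a Sahlqvist condition; the T axiom □r → r defines it.
Suppose □r→r is valid. At any x set V(r)={w : Rxw}. Then □r holds at x, so r holds at x, i.e. Rxx.

Yes, by □r → r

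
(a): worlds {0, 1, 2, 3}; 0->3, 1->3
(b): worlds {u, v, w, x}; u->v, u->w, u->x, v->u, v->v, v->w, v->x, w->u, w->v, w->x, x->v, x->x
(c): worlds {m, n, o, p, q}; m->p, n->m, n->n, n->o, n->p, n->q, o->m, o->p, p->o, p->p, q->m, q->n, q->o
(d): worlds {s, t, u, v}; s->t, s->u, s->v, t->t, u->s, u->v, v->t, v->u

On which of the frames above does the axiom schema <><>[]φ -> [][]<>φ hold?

(a), (b)

The schema corresponds to a generalized confluence (Geach) condition: forall x forall y forall z ((x R^2 y & x R^2 z) -> exists w (yRw & zRw)).
(a): ✓.
(b): ✓.
(c): fails — nR²m, nR²q but no w with mRw and qRw.
(d): fails — sR²t, sR²u but no w with tRw and uRw.
Valid on: (a), (b).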